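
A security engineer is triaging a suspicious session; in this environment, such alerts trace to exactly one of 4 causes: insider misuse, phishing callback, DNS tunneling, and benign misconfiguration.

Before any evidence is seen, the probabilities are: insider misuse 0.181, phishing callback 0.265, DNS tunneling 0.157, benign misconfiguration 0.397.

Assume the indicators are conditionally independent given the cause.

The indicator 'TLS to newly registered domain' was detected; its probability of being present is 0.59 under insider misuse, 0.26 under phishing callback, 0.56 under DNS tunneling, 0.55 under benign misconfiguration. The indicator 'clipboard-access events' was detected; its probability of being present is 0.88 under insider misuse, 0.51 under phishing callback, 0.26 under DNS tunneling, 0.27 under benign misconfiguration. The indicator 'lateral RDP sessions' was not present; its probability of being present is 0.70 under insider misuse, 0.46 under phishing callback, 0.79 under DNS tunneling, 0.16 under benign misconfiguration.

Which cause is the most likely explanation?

By Bayes' rule with conditional independence, the unnormalized weight for each hypothesis is prior × ∏ likelihoods (using 1 − P(present | H) for each absent indicator):
  insider misuse: 0.181 × 0.59 × 0.88 × (1 − 0.70) = 0.028193
  phishing callback: 0.265 × 0.26 × 0.51 × (1 − 0.46) = 0.018975
  DNS tunneling: 0.157 × 0.56 × 0.26 × (1 − 0.79) = 0.0048004
  benign misconfiguration: 0.397 × 0.55 × 0.27 × (1 − 0.16) = 0.049522
Marginal likelihood of the evidence = 0.10149.
P(insider misuse | evidence) ≈ 0.028193 / 0.10149 ≈ 0.278
P(phishing callback | evidence) ≈ 0.018975 / 0.10149 ≈ 0.187
P(DNS tunneling | evidence) ≈ 0.0048004 / 0.10149 ≈ 0.047
P(benign misconfiguration | evidence) ≈ 0.049522 / 0.10149 ≈ 0.488
The largest is 0.488, so benign misconfiguration is most probable.

benign misconfiguration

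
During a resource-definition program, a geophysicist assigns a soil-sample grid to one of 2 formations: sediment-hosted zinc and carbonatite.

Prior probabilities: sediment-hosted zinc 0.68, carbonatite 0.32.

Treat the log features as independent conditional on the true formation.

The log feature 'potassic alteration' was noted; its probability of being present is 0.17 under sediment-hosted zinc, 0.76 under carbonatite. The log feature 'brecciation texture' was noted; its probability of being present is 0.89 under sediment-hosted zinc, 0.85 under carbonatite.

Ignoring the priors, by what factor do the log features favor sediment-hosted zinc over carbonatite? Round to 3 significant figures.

Take the product of per-log feature likelihoods under each hypothesis, then divide.
  sediment-hosted zinc: 0.17 × 0.89 = 0.1513
  carbonatite: 0.76 × 0.85 = 0.646
Bayes factor = 0.1513 / 0.646 ≈ 0.234

0.234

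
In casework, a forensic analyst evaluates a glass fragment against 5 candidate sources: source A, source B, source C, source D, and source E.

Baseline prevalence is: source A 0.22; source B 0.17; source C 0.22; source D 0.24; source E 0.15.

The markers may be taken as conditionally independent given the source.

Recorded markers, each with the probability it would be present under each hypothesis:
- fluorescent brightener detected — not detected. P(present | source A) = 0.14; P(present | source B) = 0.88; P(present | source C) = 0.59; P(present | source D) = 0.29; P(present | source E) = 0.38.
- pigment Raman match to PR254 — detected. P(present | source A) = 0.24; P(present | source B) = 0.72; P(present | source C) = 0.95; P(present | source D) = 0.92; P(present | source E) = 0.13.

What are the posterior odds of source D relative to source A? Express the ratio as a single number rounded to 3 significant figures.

Unnormalized posterior weight (prior times the marker likelihoods) for each of the two hypotheses (using 1 − P(present | H) for each absent marker):
  source D: 0.24 × (1 − 0.29) × 0.92 = 0.15677
  source A: 0.22 × (1 − 0.14) × 0.24 = 0.045408
Odds(source D : source A) = 0.15677 / 0.045408 ≈ 3.45.

3.45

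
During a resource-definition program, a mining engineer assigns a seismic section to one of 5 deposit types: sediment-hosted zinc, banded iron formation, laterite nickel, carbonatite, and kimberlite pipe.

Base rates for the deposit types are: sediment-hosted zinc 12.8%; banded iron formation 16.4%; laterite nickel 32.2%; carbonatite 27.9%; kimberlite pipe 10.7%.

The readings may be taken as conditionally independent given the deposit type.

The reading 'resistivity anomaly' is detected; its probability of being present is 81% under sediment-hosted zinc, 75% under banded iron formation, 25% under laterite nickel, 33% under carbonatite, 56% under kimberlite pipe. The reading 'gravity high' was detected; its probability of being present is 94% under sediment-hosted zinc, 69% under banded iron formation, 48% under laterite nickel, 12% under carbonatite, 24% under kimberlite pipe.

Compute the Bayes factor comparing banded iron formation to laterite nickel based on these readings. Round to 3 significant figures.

Joint likelihood of the reading pattern under each hypothesis:
  banded iron formation: 0.75 × 0.69 = 0.5175
  laterite nickel: 0.25 × 0.48 = 0.12
Bayes factor = 0.5175 / 0.12 ≈ 4.31

4.31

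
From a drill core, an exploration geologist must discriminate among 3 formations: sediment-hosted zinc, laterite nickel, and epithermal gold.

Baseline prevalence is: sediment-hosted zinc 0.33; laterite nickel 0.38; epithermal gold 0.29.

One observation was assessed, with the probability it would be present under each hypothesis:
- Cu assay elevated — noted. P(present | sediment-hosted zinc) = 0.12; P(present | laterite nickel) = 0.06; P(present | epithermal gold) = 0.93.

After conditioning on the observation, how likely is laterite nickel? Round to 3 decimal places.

0.069

By Bayes' rule, the unnormalized weight for each hypothesis is prior × likelihood:
  sediment-hosted zinc: 0.33 × 0.12 = 0.0396
  laterite nickel: 0.38 × 0.06 = 0.0228
  epithermal gold: 0.29 × 0.93 = 0.2697
Normalizing constant Z = 0.0396 + 0.0228 + 0.2697 = 0.3321.
P(laterite nickel | evidence) = 0.0228 / 0.3321 ≈ 0.069.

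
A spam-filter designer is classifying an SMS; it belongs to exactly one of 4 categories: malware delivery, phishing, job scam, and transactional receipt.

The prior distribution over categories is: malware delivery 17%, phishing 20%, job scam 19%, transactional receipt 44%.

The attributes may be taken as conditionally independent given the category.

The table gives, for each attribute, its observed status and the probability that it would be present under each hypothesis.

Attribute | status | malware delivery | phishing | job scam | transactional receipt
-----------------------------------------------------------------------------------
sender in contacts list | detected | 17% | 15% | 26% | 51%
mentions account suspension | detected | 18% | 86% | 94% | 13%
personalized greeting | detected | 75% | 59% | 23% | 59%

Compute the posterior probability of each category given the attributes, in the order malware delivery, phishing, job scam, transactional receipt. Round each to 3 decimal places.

Multiply each prior by the joint likelihood of the attribute pattern:
  malware delivery: 0.17 × 0.17 × 0.18 × 0.75 = 0.0039015
  phishing: 0.20 × 0.15 × 0.86 × 0.59 = 0.015222
  job scam: 0.19 × 0.26 × 0.94 × 0.23 = 0.01068
  transactional receipt: 0.44 × 0.51 × 0.13 × 0.59 = 0.017211
Marginal likelihood of the evidence = 0.047015.
P(malware delivery | evidence) = 0.0039015 / 0.047015 ≈ 0.083
P(phishing | evidence) = 0.015222 / 0.047015 ≈ 0.324
P(job scam | evidence) = 0.01068 / 0.047015 ≈ 0.227
P(transactional receipt | evidence) = 0.017211 / 0.047015 ≈ 0.366

0.083, 0.324, 0.227, 0.366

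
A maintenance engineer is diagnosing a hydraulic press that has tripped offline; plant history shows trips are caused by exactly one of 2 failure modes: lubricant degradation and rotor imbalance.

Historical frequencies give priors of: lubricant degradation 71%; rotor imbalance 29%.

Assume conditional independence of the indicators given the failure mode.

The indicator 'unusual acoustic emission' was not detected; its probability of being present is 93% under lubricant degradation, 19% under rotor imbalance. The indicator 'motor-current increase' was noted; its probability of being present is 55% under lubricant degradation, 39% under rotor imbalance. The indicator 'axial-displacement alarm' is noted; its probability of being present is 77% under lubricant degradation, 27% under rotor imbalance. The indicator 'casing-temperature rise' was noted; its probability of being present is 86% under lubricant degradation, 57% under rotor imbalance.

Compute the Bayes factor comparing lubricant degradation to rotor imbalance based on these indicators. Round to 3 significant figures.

0.524

Take the product of per-indicator likelihoods under each hypothesis (using 1 − P(present | H) for each absent indicator), then divide.
  lubricant degradation: (1 − 0.93) × 0.55 × 0.77 × 0.86 = 0.025495
  rotor imbalance: (1 − 0.19) × 0.39 × 0.27 × 0.57 = 0.048617
Bayes factor = 0.025495 / 0.048617 ≈ 0.524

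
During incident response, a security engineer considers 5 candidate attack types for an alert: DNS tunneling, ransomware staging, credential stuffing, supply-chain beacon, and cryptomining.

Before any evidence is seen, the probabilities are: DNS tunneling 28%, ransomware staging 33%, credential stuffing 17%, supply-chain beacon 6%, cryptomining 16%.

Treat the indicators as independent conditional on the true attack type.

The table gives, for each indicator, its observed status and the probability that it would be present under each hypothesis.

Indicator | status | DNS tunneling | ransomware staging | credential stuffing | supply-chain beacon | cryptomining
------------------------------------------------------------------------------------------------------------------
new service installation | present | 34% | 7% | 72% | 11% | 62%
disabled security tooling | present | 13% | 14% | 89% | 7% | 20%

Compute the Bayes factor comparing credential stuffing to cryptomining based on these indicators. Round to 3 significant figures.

5.17

Joint likelihood of the indicator pattern under each hypothesis:
  credential stuffing: 0.72 × 0.89 = 0.6408
  cryptomining: 0.62 × 0.20 = 0.124
Bayes factor = 0.6408 / 0.124 ≈ 5.17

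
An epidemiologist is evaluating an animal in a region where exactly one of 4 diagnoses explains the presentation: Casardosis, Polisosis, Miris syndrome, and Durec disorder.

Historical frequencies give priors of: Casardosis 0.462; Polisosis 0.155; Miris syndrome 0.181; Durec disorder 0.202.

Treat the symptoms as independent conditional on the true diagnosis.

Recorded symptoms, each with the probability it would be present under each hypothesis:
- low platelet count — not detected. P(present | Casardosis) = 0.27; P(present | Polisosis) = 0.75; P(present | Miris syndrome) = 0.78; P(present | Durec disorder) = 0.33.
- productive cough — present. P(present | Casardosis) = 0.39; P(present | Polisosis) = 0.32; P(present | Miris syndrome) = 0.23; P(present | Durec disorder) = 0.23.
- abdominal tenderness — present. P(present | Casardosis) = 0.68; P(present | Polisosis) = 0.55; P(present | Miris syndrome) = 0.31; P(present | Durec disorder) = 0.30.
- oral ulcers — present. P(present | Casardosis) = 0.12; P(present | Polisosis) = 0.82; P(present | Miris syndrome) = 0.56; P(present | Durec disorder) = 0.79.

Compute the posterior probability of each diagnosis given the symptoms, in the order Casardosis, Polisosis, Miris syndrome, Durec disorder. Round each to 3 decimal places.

For each hypothesis, the unnormalized posterior weight is prior × product of the symptom likelihoods (using 1 − P(present | H) for each absent symptom):
  Casardosis: 0.462 × (1 − 0.27) × 0.39 × 0.68 × 0.12 = 0.010733
  Polisosis: 0.155 × (1 − 0.75) × 0.32 × 0.55 × 0.82 = 0.0055924
  Miris syndrome: 0.181 × (1 − 0.78) × 0.23 × 0.31 × 0.56 = 0.0015899
  Durec disorder: 0.202 × (1 − 0.33) × 0.23 × 0.30 × 0.79 = 0.0073774
Normalizing constant Z = 0.010733 + 0.0055924 + 0.0015899 + 0.0073774 = 0.025293.
P(Casardosis | evidence) = 0.010733 / 0.025293 ≈ 0.424
P(Polisosis | evidence) = 0.0055924 / 0.025293 ≈ 0.221
P(Miris syndrome | evidence) = 0.0015899 / 0.025293 ≈ 0.063
P(Durec disorder | evidence) = 0.0073774 / 0.025293 ≈ 0.292

0.424, 0.221, 0.063, 0.292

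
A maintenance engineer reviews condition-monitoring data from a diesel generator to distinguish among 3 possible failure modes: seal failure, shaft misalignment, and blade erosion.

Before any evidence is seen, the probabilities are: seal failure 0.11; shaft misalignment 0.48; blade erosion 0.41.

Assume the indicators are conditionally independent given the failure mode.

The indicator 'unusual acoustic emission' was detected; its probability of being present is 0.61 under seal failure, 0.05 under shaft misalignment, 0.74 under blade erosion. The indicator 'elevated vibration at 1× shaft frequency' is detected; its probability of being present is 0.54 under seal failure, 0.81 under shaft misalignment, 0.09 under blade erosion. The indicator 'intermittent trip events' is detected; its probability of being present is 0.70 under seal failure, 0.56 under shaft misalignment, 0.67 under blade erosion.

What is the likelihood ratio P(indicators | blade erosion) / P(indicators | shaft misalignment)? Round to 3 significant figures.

The Bayes factor is the ratio of the joint likelihoods of the indicator pattern under the two hypotheses.
  blade erosion: 0.74 × 0.09 × 0.67 = 0.044622
  shaft misalignment: 0.05 × 0.81 × 0.56 = 0.02268
Bayes factor = 0.044622 / 0.02268 ≈ 1.97

1.97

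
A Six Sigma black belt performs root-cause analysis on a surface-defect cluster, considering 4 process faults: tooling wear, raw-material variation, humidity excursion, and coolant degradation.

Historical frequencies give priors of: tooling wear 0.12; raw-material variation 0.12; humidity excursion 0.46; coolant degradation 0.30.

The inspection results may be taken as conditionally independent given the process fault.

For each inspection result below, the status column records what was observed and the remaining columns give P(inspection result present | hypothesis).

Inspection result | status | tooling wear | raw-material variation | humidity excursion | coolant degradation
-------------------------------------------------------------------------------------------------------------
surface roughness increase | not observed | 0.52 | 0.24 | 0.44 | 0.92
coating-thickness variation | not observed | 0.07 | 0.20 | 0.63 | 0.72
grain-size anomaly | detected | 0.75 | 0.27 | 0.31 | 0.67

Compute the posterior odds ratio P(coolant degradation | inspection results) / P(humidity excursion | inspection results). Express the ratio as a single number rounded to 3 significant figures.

0.152

Unnormalized posterior weight (prior times the inspection result likelihoods) for each of the two hypotheses (using 1 − P(present | H) for each absent inspection result):
  coolant degradation: 0.30 × (1 − 0.92) × (1 − 0.72) × 0.67 = 0.0045024
  humidity excursion: 0.46 × (1 − 0.44) × (1 − 0.63) × 0.31 = 0.029547
Odds(coolant degradation : humidity excursion) = 0.0045024 / 0.029547 ≈ 0.152.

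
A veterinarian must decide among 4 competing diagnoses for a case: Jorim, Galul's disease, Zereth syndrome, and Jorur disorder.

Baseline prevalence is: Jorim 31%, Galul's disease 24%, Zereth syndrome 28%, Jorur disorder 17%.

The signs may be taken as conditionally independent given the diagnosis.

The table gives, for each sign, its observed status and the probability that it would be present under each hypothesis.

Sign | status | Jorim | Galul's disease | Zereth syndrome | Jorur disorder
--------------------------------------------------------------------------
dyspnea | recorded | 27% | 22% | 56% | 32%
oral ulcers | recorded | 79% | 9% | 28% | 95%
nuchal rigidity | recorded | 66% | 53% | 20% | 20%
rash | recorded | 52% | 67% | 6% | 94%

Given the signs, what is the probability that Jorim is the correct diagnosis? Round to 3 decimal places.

Multiply each prior by the joint likelihood of the sign pattern:
  Jorim: 0.31 × 0.27 × 0.79 × 0.66 × 0.52 = 0.022693
  Galul's disease: 0.24 × 0.22 × 0.09 × 0.53 × 0.67 = 0.0016874
  Zereth syndrome: 0.28 × 0.56 × 0.28 × 0.20 × 0.06 = 0.00052685
  Jorur disorder: 0.17 × 0.32 × 0.95 × 0.20 × 0.94 = 0.0097158
The unnormalized weights sum to 0.034624.
P(Jorim | evidence) = 0.022693 / 0.034624 ≈ 0.655.

0.655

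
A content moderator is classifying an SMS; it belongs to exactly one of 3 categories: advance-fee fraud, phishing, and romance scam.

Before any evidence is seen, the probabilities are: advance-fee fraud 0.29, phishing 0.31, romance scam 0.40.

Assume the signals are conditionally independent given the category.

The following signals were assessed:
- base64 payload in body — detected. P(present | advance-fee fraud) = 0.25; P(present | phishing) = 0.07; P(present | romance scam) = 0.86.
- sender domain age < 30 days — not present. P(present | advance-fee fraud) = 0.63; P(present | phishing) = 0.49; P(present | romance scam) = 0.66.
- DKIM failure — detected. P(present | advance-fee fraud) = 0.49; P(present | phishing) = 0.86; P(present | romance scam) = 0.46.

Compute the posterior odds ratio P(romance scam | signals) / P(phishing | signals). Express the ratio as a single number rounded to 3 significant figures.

The normalizing constant cancels in an odds ratio, so compute prior × likelihood for the two hypotheses only (using 1 − P(present | H) for each absent signal):
  romance scam: 0.40 × 0.86 × (1 − 0.66) × 0.46 = 0.053802
  phishing: 0.31 × 0.07 × (1 − 0.49) × 0.86 = 0.0095176
Odds(romance scam : phishing) = 0.053802 / 0.0095176 ≈ 5.65.

5.65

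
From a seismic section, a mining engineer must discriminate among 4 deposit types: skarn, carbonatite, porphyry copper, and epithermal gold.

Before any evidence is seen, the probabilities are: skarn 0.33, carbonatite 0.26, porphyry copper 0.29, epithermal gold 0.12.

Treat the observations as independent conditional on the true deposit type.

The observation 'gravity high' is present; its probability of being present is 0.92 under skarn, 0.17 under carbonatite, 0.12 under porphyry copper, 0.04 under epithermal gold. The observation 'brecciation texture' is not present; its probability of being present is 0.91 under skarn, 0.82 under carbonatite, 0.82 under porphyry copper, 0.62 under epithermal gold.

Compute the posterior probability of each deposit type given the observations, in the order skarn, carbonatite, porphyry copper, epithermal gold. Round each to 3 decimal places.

0.630, 0.183, 0.144, 0.042

For each hypothesis, the unnormalized posterior weight is prior × product of the observation likelihoods (using 1 − P(present | H) for each absent observation):
  skarn: 0.33 × 0.92 × (1 − 0.91) = 0.027324
  carbonatite: 0.26 × 0.17 × (1 − 0.82) = 0.007956
  porphyry copper: 0.29 × 0.12 × (1 − 0.82) = 0.006264
  epithermal gold: 0.12 × 0.04 × (1 − 0.62) = 0.001824
Marginal likelihood of the evidence = 0.043368.
P(skarn | evidence) = 0.027324 / 0.043368 ≈ 0.630
P(carbonatite | evidence) = 0.007956 / 0.043368 ≈ 0.183
P(porphyry copper | evidence) = 0.006264 / 0.043368 ≈ 0.144
P(epithermal gold | evidence) = 0.001824 / 0.043368 ≈ 0.042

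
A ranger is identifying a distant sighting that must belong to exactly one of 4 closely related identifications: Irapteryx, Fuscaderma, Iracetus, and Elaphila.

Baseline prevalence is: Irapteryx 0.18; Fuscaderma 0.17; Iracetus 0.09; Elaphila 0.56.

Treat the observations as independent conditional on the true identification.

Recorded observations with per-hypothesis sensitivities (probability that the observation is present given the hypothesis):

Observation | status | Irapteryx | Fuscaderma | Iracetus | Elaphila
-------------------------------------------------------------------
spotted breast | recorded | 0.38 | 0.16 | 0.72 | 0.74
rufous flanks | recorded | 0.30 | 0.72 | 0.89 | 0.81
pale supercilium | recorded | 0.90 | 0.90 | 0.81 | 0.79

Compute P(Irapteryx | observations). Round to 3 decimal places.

0.053

Multiply each prior by the joint likelihood of the evidence pattern:
  Irapteryx: 0.18 × 0.38 × 0.30 × 0.90 = 0.018468
  Fuscaderma: 0.17 × 0.16 × 0.72 × 0.90 = 0.017626
  Iracetus: 0.09 × 0.72 × 0.89 × 0.81 = 0.046714
  Elaphila: 0.56 × 0.74 × 0.81 × 0.79 = 0.26517
The unnormalized weights sum to 0.34798.
P(Irapteryx | evidence) = 0.018468 / 0.34798 ≈ 0.053.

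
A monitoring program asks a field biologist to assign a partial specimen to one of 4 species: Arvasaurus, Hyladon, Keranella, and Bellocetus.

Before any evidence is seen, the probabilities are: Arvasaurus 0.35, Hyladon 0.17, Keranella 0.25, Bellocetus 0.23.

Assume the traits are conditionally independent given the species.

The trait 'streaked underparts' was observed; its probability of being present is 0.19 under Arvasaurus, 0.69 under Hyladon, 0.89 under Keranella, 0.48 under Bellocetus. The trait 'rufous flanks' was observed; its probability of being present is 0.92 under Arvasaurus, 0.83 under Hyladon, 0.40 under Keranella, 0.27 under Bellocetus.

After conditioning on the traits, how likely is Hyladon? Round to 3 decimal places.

Multiply each prior by the joint likelihood of the trait pattern:
  Arvasaurus: 0.35 × 0.19 × 0.92 = 0.06118
  Hyladon: 0.17 × 0.69 × 0.83 = 0.097359
  Keranella: 0.25 × 0.89 × 0.40 = 0.089
  Bellocetus: 0.23 × 0.48 × 0.27 = 0.029808
Marginal likelihood of the evidence = 0.27735.
P(Hyladon | evidence) = 0.097359 / 0.27735 ≈ 0.351.

0.351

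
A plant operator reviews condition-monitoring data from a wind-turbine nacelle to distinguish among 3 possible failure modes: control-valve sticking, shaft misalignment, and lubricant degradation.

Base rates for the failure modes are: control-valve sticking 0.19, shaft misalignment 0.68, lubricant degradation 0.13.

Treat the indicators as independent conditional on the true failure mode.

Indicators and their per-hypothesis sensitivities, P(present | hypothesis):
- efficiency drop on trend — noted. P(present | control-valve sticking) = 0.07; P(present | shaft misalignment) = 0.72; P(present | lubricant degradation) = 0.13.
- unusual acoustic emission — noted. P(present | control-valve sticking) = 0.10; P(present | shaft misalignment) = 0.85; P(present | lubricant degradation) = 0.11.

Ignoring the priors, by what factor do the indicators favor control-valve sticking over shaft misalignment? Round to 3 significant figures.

0.0114

Joint likelihood of the indicator pattern under each hypothesis:
  control-valve sticking: 0.07 × 0.10 = 0.007
  shaft misalignment: 0.72 × 0.85 = 0.612
Bayes factor = 0.007 / 0.612 ≈ 0.0114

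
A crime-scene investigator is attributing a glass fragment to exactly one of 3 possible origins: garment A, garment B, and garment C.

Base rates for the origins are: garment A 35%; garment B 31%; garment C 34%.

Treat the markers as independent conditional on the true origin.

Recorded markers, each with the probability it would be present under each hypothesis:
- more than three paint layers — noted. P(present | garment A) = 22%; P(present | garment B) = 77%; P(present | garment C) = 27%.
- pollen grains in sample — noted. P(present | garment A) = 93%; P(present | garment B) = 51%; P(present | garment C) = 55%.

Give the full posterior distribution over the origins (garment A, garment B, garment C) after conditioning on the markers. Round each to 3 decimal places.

Multiply each prior by the joint likelihood of the marker pattern:
  garment A: 0.35 × 0.22 × 0.93 = 0.07161
  garment B: 0.31 × 0.77 × 0.51 = 0.12174
  garment C: 0.34 × 0.27 × 0.55 = 0.05049
Normalizing constant Z = 0.07161 + 0.12174 + 0.05049 = 0.24384.
P(garment A | evidence) = 0.07161 / 0.24384 ≈ 0.294
P(garment B | evidence) = 0.12174 / 0.24384 ≈ 0.499
P(garment C | evidence) = 0.05049 / 0.24384 ≈ 0.207

0.294, 0.499, 0.207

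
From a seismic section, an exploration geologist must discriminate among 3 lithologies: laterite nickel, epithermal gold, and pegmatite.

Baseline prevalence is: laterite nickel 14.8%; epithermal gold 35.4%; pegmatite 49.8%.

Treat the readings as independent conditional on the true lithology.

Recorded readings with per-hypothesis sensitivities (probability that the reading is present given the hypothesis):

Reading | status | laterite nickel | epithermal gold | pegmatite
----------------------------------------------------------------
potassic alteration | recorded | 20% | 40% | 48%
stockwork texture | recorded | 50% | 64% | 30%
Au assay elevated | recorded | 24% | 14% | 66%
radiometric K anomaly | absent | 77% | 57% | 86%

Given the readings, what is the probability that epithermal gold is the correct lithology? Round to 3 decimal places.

0.423

Multiply each prior by the joint likelihood of the reading pattern (using 1 − P(present | H) for each absent reading):
  laterite nickel: 0.148 × 0.20 × 0.50 × 0.24 × (1 − 0.77) = 0.00081696
  epithermal gold: 0.354 × 0.40 × 0.64 × 0.14 × (1 − 0.57) = 0.0054556
  pegmatite: 0.498 × 0.48 × 0.30 × 0.66 × (1 − 0.86) = 0.0066262
Marginal likelihood of the evidence = 0.012899.
P(epithermal gold | evidence) = 0.0054556 / 0.012899 ≈ 0.423.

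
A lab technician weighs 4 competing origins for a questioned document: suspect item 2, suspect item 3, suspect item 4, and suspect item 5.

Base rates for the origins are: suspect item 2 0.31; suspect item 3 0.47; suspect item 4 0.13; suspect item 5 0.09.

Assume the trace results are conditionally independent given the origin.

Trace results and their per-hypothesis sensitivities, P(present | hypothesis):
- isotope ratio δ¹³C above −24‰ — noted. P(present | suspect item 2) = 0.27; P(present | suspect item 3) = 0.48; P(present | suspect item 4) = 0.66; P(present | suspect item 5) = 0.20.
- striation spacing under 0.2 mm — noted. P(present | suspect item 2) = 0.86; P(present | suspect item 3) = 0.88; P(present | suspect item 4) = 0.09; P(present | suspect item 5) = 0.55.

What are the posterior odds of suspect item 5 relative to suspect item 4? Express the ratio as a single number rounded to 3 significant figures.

1.28

The normalizing constant cancels in an odds ratio, so compute prior × likelihood for the two hypotheses only:
  suspect item 5: 0.09 × 0.20 × 0.55 = 0.0099
  suspect item 4: 0.13 × 0.66 × 0.09 = 0.007722
Odds(suspect item 5 : suspect item 4) = 0.0099 / 0.007722 ≈ 1.28.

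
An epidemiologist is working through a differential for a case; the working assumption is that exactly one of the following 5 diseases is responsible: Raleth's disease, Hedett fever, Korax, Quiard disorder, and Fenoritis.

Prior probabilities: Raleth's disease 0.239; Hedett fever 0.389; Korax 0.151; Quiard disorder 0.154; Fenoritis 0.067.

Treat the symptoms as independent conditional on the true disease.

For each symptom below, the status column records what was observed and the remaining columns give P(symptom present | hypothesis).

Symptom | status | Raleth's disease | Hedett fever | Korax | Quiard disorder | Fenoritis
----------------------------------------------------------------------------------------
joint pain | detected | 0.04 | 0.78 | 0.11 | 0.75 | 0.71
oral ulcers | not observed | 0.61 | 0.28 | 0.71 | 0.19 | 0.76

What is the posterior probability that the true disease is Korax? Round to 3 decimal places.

Multiply each prior by the joint likelihood of the symptom pattern (using 1 − P(present | H) for each absent symptom):
  Raleth's disease: 0.239 × 0.04 × (1 − 0.61) = 0.0037284
  Hedett fever: 0.389 × 0.78 × (1 − 0.28) = 0.21846
  Korax: 0.151 × 0.11 × (1 − 0.71) = 0.0048169
  Quiard disorder: 0.154 × 0.75 × (1 − 0.19) = 0.093555
  Fenoritis: 0.067 × 0.71 × (1 − 0.76) = 0.011417
The unnormalized weights sum to 0.33198.
P(Korax | evidence) = 0.0048169 / 0.33198 ≈ 0.015.

0.015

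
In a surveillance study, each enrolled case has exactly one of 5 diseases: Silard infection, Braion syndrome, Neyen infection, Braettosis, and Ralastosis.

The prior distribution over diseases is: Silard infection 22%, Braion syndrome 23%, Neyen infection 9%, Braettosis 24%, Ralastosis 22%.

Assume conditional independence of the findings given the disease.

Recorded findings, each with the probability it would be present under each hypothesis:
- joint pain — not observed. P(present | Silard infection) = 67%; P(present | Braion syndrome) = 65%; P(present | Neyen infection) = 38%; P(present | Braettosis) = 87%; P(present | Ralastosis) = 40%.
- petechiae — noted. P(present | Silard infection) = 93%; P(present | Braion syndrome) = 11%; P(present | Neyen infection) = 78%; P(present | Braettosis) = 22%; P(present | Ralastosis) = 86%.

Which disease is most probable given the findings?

Ralastosis

For each hypothesis, the unnormalized posterior weight is prior × product of the finding likelihoods (using 1 − P(present | H) for each absent finding):
  Silard infection: 0.22 × (1 − 0.67) × 0.93 = 0.067518
  Braion syndrome: 0.23 × (1 − 0.65) × 0.11 = 0.008855
  Neyen infection: 0.09 × (1 − 0.38) × 0.78 = 0.043524
  Braettosis: 0.24 × (1 − 0.87) × 0.22 = 0.006864
  Ralastosis: 0.22 × (1 − 0.40) × 0.86 = 0.11352
The unnormalized weights sum to 0.24028.
P(Silard infection | evidence) ≈ 0.067518 / 0.24028 ≈ 0.281
P(Braion syndrome | evidence) ≈ 0.008855 / 0.24028 ≈ 0.037
P(Neyen infection | evidence) ≈ 0.043524 / 0.24028 ≈ 0.181
P(Braettosis | evidence) ≈ 0.006864 / 0.24028 ≈ 0.029
P(Ralastosis | evidence) ≈ 0.11352 / 0.24028 ≈ 0.472
The largest is 0.472, so Ralastosis is most probable.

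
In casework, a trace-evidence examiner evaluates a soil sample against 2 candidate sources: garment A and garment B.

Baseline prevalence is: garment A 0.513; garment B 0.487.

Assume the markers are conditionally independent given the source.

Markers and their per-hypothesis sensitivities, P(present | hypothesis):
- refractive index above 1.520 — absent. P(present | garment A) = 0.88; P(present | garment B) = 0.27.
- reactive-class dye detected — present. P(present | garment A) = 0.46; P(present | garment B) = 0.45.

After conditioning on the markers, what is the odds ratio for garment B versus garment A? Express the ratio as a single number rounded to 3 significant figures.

5.65

Unnormalized posterior weight (prior times the marker likelihoods) for each of the two hypotheses (using 1 − P(present | H) for each absent marker):
  garment B: 0.487 × (1 − 0.27) × 0.45 = 0.15998
  garment A: 0.513 × (1 − 0.88) × 0.46 = 0.028318
Odds(garment B : garment A) = 0.15998 / 0.028318 ≈ 5.65.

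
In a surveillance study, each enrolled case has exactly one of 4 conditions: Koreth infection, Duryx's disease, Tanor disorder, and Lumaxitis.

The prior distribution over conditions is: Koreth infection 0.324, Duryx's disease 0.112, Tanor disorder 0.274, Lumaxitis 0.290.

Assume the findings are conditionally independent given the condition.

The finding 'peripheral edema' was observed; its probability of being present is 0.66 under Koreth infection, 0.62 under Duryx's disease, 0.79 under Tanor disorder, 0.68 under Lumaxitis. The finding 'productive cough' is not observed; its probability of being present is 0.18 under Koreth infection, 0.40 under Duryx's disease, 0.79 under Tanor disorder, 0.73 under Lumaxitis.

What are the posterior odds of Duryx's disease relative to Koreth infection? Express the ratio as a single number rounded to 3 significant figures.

Posterior odds equal prior odds times the likelihood ratio; only the two competing hypotheses matter (using 1 − P(present | H) for each absent finding).
  Duryx's disease: 0.112 × 0.62 × (1 − 0.40) = 0.041664
  Koreth infection: 0.324 × 0.66 × (1 − 0.18) = 0.17535
Odds(Duryx's disease : Koreth infection) = 0.041664 / 0.17535 ≈ 0.238.

0.238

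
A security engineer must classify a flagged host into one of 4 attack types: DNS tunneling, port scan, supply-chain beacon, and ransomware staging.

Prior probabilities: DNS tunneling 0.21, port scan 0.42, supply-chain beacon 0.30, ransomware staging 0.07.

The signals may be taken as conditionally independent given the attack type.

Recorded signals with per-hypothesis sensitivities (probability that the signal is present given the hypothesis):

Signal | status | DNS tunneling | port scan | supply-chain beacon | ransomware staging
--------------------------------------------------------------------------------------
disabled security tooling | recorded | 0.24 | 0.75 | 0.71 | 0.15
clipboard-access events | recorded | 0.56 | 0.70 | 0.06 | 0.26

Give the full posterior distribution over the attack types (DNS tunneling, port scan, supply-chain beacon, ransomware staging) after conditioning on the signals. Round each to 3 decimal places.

0.107, 0.834, 0.048, 0.010

Multiply each prior by the joint likelihood of the signal pattern:
  DNS tunneling: 0.21 × 0.24 × 0.56 = 0.028224
  port scan: 0.42 × 0.75 × 0.70 = 0.2205
  supply-chain beacon: 0.30 × 0.71 × 0.06 = 0.01278
  ransomware staging: 0.07 × 0.15 × 0.26 = 0.00273
The unnormalized weights sum to 0.26423.
P(DNS tunneling | evidence) = 0.028224 / 0.26423 ≈ 0.107
P(port scan | evidence) = 0.2205 / 0.26423 ≈ 0.834
P(supply-chain beacon | evidence) = 0.01278 / 0.26423 ≈ 0.048
P(ransomware staging | evidence) = 0.00273 / 0.26423 ≈ 0.010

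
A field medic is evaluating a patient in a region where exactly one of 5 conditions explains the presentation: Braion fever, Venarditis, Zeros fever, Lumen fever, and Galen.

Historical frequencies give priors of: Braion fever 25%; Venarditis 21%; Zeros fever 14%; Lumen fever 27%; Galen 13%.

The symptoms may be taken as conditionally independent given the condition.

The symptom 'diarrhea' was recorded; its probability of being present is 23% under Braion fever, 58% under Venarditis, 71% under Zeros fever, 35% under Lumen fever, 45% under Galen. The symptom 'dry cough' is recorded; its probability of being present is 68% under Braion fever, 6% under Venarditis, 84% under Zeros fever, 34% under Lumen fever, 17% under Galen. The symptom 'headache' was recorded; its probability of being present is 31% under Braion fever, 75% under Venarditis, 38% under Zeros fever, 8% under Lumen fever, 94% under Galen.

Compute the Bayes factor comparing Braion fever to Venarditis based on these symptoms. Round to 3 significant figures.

The Bayes factor is the ratio of the joint likelihoods of the symptom pattern under the two hypotheses.
  Braion fever: 0.23 × 0.68 × 0.31 = 0.048484
  Venarditis: 0.58 × 0.06 × 0.75 = 0.0261
Bayes factor = 0.048484 / 0.0261 ≈ 1.86

1.86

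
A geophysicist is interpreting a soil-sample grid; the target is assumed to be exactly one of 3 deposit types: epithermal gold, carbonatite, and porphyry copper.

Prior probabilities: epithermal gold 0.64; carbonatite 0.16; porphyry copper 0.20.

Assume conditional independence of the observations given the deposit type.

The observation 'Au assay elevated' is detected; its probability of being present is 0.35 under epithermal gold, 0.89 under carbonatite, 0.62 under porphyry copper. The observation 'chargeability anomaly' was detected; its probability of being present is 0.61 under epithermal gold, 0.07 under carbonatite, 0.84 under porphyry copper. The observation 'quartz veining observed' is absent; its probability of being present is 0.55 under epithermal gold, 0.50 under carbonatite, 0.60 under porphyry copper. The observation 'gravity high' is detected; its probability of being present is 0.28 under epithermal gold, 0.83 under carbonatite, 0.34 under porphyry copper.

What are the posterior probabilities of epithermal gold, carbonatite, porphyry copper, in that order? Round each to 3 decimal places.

0.485, 0.116, 0.399

Multiply each prior by the joint likelihood of the evidence pattern (using 1 − P(present | H) for each absent observation):
  epithermal gold: 0.64 × 0.35 × 0.61 × (1 − 0.55) × 0.28 = 0.017217
  carbonatite: 0.16 × 0.89 × 0.07 × (1 − 0.50) × 0.83 = 0.0041367
  porphyry copper: 0.20 × 0.62 × 0.84 × (1 − 0.60) × 0.34 = 0.014166
The unnormalized weights sum to 0.035519.
P(epithermal gold | evidence) = 0.017217 / 0.035519 ≈ 0.485
P(carbonatite | evidence) = 0.0041367 / 0.035519 ≈ 0.116
P(porphyry copper | evidence) = 0.014166 / 0.035519 ≈ 0.399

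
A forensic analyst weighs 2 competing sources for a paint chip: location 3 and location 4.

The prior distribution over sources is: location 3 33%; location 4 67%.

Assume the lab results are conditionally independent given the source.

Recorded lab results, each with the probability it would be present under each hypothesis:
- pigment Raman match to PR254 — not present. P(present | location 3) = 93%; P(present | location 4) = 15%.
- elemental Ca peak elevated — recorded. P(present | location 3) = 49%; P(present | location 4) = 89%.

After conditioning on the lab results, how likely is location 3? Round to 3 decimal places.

For each hypothesis, the unnormalized posterior weight is prior × product of the lab result likelihoods (using 1 − P(present | H) for each absent lab result):
  location 3: 0.330 × (1 − 0.93) × 0.49 = 0.011319
  location 4: 0.670 × (1 − 0.15) × 0.89 = 0.50686
Normalizing constant Z = 0.011319 + 0.50686 = 0.51817.
P(location 3 | evidence) = 0.011319 / 0.51817 ≈ 0.022.

0.022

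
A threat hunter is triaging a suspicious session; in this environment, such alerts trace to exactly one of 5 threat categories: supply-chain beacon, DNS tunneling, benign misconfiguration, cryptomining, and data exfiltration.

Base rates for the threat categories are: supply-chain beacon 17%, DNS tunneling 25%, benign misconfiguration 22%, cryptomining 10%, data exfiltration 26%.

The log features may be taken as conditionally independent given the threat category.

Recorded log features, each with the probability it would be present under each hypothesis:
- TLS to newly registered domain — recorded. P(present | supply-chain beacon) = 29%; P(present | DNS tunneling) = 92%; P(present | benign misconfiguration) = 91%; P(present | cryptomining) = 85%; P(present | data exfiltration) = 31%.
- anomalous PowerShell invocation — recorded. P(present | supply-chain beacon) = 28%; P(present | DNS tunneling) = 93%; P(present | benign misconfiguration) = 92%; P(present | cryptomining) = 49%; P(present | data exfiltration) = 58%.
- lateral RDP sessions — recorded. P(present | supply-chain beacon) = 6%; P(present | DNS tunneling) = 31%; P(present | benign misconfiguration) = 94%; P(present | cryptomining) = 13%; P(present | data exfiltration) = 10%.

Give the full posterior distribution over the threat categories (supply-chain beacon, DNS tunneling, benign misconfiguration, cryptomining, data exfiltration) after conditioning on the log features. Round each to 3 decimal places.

0.003, 0.265, 0.692, 0.022, 0.019

For each hypothesis, the unnormalized posterior weight is prior × product of the log feature likelihoods:
  supply-chain beacon: 0.17 × 0.29 × 0.28 × 0.06 = 0.00082824
  DNS tunneling: 0.25 × 0.92 × 0.93 × 0.31 = 0.066309
  benign misconfiguration: 0.22 × 0.91 × 0.92 × 0.94 = 0.17313
  cryptomining: 0.10 × 0.85 × 0.49 × 0.13 = 0.0054145
  data exfiltration: 0.26 × 0.31 × 0.58 × 0.10 = 0.0046748
Normalizing constant Z = 0.00082824 + 0.066309 + 0.17313 + 0.0054145 + 0.0046748 = 0.25036.
P(supply-chain beacon | evidence) = 0.00082824 / 0.25036 ≈ 0.003
P(DNS tunneling | evidence) = 0.066309 / 0.25036 ≈ 0.265
P(benign misconfiguration | evidence) = 0.17313 / 0.25036 ≈ 0.692
P(cryptomining | evidence) = 0.0054145 / 0.25036 ≈ 0.022
P(data exfiltration | evidence) = 0.0046748 / 0.25036 ≈ 0.019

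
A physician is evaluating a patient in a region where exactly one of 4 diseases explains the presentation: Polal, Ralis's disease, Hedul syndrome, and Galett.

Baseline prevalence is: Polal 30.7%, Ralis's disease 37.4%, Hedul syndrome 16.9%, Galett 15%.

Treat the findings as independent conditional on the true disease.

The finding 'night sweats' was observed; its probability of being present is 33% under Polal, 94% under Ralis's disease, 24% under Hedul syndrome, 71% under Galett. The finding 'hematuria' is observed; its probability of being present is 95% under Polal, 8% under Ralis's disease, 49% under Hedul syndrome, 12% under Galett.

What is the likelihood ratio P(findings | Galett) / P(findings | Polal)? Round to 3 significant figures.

0.272

The Bayes factor is the ratio of the joint likelihoods of the evidence pattern under the two hypotheses.
  Galett: 0.71 × 0.12 = 0.0852
  Polal: 0.33 × 0.95 = 0.3135
Bayes factor = 0.0852 / 0.3135 ≈ 0.272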